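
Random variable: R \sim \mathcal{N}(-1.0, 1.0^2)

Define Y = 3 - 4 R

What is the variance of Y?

For Y = aR + b: Var(Y) = a² * Var(R)
Var(R) = 1.0^2 = 1
Var(Y) = (-4)² * 1 = 16 * 1 = 16

16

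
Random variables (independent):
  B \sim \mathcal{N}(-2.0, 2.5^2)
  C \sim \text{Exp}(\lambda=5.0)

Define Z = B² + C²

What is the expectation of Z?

E[Z] = E[B²] + E[C²]
E[B²] = Var(B) + E[B]² = 6.25 + 4 = 10.25
E[C²] = Var(C) + E[C]² = 0.04 + 0.04 = 0.08
E[Z] = 10.25 + 0.08 = 10.33

10.33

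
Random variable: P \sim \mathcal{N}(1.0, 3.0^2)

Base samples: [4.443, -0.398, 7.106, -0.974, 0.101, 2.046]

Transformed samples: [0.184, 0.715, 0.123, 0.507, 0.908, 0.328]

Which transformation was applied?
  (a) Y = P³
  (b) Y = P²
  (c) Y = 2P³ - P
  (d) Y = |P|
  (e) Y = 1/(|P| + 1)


Checking option (e) Y = 1/(|P| + 1):
  P = 4.443 -> Y = 0.184 ✓
  P = -0.398 -> Y = 0.715 ✓
  P = 7.106 -> Y = 0.123 ✓
All samples match this transformation.

(e) 1/(|P| + 1)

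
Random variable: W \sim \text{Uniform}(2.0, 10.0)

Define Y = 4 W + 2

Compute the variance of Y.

For Y = aW + b: Var(Y) = a² * Var(W)
Var(W) = (10 - 2)^2/12 = 5.3333333
Var(Y) = 4² * 5.3333333 = 16 * 5.3333333 = 85.333333

85.333333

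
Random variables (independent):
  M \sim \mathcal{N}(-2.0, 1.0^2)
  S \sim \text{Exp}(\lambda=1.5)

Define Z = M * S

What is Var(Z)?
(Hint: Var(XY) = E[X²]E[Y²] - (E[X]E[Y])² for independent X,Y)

Var(XY) = E[X²]E[Y²] - (E[X]E[Y])²
E[M] = -2, Var(M) = 1
E[S] = 0.66666667, Var(S) = 0.44444444
E[M²] = 1 + (-2)² = 5
E[S²] = 0.44444444 + 0.66666667² = 0.88888889
Var(Z) = 5*0.88888889 - (-2*0.66666667)²
= 4.4444444 - 1.7777778 = 2.6666667

2.6666667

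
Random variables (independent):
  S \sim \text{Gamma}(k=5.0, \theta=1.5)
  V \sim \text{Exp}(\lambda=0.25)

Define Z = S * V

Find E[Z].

For independent RVs: E[XY] = E[X]*E[Y]
E[S] = 7.5
E[V] = 4
E[Z] = 7.5 * 4 = 30

30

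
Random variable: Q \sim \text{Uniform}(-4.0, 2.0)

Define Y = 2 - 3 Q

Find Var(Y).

For Y = aQ + b: Var(Y) = a² * Var(Q)
Var(Q) = (2 + 4)^2/12 = 3
Var(Y) = (-3)² * 3 = 9 * 3 = 27

27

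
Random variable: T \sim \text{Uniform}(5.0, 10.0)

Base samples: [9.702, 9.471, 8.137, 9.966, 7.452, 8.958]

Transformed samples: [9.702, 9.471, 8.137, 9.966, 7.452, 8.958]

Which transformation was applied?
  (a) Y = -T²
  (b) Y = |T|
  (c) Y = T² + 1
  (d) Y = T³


Checking option (b) Y = |T|:
  T = 9.702 -> Y = 9.702 ✓
  T = 9.471 -> Y = 9.471 ✓
  T = 8.137 -> Y = 8.137 ✓
All samples match this transformation.

(b) |T|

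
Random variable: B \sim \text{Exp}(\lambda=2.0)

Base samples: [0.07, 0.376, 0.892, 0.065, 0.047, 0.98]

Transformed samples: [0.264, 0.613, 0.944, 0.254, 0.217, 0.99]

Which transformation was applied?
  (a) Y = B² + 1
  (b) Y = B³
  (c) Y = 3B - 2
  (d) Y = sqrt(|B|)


Checking option (d) Y = sqrt(|B|):
  B = 0.07 -> Y = 0.264 ✓
  B = 0.376 -> Y = 0.613 ✓
  B = 0.892 -> Y = 0.944 ✓
All samples match this transformation.

(d) sqrt(|B|)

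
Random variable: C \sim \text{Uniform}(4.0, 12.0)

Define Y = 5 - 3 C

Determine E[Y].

For Y = -3C + 5:
E[Y] = -3 * E[C] + 5
E[C] = (4 + 12)/2 = 8
E[Y] = -3 * 8 + 5 = -19

-19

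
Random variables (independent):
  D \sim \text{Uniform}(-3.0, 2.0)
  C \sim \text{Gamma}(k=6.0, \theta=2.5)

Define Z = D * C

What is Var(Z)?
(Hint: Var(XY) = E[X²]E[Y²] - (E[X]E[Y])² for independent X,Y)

Var(XY) = E[X²]E[Y²] - (E[X]E[Y])²
E[D] = -0.5, Var(D) = 2.0833333
E[C] = 15, Var(C) = 37.5
E[D²] = 2.0833333 + (-0.5)² = 2.3333333
E[C²] = 37.5 + 15² = 262.5
Var(Z) = 2.3333333*262.5 - (-0.5*15)²
= 612.5 - 56.25 = 556.25

556.25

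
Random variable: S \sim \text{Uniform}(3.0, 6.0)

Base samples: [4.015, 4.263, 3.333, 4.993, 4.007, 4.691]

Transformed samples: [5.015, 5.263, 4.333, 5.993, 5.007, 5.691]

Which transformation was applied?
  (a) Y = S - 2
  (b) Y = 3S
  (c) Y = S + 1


Checking option (c) Y = S + 1:
  S = 4.015 -> Y = 5.015 ✓
  S = 4.263 -> Y = 5.263 ✓
  S = 3.333 -> Y = 4.333 ✓
All samples match this transformation.

(c) S + 1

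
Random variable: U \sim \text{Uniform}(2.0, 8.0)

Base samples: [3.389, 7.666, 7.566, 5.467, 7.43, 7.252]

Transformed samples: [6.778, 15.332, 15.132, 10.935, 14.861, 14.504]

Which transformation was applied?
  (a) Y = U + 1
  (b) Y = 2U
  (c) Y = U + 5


Checking option (b) Y = 2U:
  U = 3.389 -> Y = 6.778 ✓
  U = 7.666 -> Y = 15.332 ✓
  U = 7.566 -> Y = 15.132 ✓
All samples match this transformation.

(b) 2U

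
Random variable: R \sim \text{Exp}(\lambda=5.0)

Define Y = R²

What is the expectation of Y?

E[R²] = Var(R) + (E[R])² = 0.04 + 0.04 = 0.08

0.08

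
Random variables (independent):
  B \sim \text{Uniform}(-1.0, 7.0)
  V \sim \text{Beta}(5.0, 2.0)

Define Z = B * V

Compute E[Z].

For independent RVs: E[XY] = E[X]*E[Y]
E[B] = 3
E[V] = 0.71428571
E[Z] = 3 * 0.71428571 = 2.1428571

2.1428571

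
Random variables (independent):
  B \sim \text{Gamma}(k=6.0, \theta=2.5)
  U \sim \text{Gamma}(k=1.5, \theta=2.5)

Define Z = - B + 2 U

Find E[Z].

E[Z] = -1*E[B] + 2*E[U]
E[B] = 15
E[U] = 3.75
E[Z] = -1*15 + 2*3.75 = -7.5

-7.5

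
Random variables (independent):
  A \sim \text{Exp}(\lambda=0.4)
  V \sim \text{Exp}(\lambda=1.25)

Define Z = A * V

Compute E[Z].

For independent RVs: E[XY] = E[X]*E[Y]
E[A] = 2.5
E[V] = 0.8
E[Z] = 2.5 * 0.8 = 2

2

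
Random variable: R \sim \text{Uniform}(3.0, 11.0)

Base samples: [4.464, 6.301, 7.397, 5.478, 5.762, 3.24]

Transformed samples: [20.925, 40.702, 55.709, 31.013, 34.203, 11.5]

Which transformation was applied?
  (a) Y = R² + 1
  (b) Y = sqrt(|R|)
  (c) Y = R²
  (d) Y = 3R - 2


Checking option (a) Y = R² + 1:
  R = 4.464 -> Y = 20.925 ✓
  R = 6.301 -> Y = 40.702 ✓
  R = 7.397 -> Y = 55.709 ✓
All samples match this transformation.

(a) R² + 1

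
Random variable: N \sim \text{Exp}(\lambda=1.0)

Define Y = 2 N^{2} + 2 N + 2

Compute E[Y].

E[Y] = 2*E[N²] + 2*E[N] + 2
E[N] = 1
E[N²] = Var(N) + (E[N])² = 1 + 1 = 2
E[Y] = 2*2 + 2*1 + 2 = 8

8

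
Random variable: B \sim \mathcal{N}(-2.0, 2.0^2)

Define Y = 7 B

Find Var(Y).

For Y = aB + b: Var(Y) = a² * Var(B)
Var(B) = 2.0^2 = 4
Var(Y) = 7² * 4 = 49 * 4 = 196

196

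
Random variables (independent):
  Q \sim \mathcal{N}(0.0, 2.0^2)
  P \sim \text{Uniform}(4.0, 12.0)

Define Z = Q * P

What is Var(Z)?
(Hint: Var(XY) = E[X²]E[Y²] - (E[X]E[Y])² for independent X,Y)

Var(XY) = E[X²]E[Y²] - (E[X]E[Y])²
E[Q] = 0, Var(Q) = 4
E[P] = 8, Var(P) = 5.3333333
E[Q²] = 4 + 0² = 4
E[P²] = 5.3333333 + 8² = 69.333333
Var(Z) = 4*69.333333 - (0*8)²
= 277.33333 - 0 = 277.33333

277.33333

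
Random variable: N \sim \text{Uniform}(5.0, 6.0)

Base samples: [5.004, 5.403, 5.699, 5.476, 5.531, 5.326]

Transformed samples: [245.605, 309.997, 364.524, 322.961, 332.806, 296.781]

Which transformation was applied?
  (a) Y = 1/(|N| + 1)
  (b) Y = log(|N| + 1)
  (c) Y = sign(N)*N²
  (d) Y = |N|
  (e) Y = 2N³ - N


Checking option (e) Y = 2N³ - N:
  N = 5.004 -> Y = 245.605 ✓
  N = 5.403 -> Y = 309.997 ✓
  N = 5.699 -> Y = 364.524 ✓
All samples match this transformation.

(e) 2N³ - N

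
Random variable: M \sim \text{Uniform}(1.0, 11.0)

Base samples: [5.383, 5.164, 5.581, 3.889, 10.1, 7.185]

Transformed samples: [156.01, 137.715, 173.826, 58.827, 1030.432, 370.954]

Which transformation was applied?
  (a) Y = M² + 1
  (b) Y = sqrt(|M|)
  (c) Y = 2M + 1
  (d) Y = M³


Checking option (d) Y = M³:
  M = 5.383 -> Y = 156.01 ✓
  M = 5.164 -> Y = 137.715 ✓
  M = 5.581 -> Y = 173.826 ✓
All samples match this transformation.

(d) M³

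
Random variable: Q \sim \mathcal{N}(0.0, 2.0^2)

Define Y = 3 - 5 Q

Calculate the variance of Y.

For Y = aQ + b: Var(Y) = a² * Var(Q)
Var(Q) = 2.0^2 = 4
Var(Y) = (-5)² * 4 = 25 * 4 = 100

100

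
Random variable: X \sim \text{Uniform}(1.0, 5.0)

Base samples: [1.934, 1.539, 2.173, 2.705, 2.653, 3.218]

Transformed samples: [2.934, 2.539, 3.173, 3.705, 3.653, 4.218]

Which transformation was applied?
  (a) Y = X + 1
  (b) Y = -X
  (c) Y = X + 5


Checking option (a) Y = X + 1:
  X = 1.934 -> Y = 2.934 ✓
  X = 1.539 -> Y = 2.539 ✓
  X = 2.173 -> Y = 3.173 ✓
All samples match this transformation.

(a) X + 1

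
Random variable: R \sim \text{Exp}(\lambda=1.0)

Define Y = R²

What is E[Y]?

Using E[X²] = Var(X) + (E[X])²:
E[R] = 1
Var(R) = 1/1.0^2 = 1
E[R²] = 1 + 1² = 1 + 1 = 2

2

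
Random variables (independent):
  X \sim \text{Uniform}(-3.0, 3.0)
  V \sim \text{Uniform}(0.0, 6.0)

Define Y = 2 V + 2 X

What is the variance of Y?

For independent RVs: Var(aX + bY) = a²Var(X) + b²Var(Y)
Var(X) = 3
Var(V) = 3
Var(Y) = 2²*3 + 2²*3
= 4*3 + 4*3 = 24

24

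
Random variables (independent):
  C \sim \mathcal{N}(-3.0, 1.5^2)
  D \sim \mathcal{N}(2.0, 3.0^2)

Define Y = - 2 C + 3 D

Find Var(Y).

For independent RVs: Var(aX + bY) = a²Var(X) + b²Var(Y)
Var(C) = 2.25
Var(D) = 9
Var(Y) = (-2)²*2.25 + 3²*9
= 4*2.25 + 9*9 = 90

90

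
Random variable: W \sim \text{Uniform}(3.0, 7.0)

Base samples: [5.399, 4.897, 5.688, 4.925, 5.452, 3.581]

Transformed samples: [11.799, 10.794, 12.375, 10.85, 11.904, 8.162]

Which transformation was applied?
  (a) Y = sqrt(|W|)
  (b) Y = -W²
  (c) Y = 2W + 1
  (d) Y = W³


Checking option (c) Y = 2W + 1:
  W = 5.399 -> Y = 11.799 ✓
  W = 4.897 -> Y = 10.794 ✓
  W = 5.688 -> Y = 12.375 ✓
All samples match this transformation.

(c) 2W + 1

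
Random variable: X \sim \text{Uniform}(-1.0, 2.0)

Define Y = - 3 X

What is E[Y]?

For Y = -3X:
E[Y] = -3 * E[X]
E[X] = (-1 + 2)/2 = 0.5
E[Y] = -3 * 0.5 = -1.5

-1.5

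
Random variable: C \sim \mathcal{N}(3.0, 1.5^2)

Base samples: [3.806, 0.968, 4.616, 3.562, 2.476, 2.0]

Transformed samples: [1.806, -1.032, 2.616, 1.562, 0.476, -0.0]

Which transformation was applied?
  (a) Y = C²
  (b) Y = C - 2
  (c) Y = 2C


Checking option (b) Y = C - 2:
  C = 3.806 -> Y = 1.806 ✓
  C = 0.968 -> Y = -1.032 ✓
  C = 4.616 -> Y = 2.616 ✓
All samples match this transformation.

(b) C - 2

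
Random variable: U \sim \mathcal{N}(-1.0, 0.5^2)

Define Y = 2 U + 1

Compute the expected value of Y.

For Y = 2U + 1:
E[Y] = 2 * E[U] + 1
E[U] = -1.0 = -1
E[Y] = 2 * (-1) + 1 = -1

-1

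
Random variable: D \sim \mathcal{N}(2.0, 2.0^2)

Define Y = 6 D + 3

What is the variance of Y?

For Y = aD + b: Var(Y) = a² * Var(D)
Var(D) = 2.0^2 = 4
Var(Y) = 6² * 4 = 36 * 4 = 144

144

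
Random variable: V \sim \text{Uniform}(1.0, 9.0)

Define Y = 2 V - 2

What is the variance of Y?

For Y = aV + b: Var(Y) = a² * Var(V)
Var(V) = (9 - 1)^2/12 = 5.3333333
Var(Y) = 2² * 5.3333333 = 4 * 5.3333333 = 21.333333

21.333333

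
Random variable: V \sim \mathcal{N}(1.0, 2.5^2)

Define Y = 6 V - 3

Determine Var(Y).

For Y = aV + b: Var(Y) = a² * Var(V)
Var(V) = 2.5^2 = 6.25
Var(Y) = 6² * 6.25 = 36 * 6.25 = 225

225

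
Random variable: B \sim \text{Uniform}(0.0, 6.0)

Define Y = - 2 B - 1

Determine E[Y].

For Y = -2B - 1:
E[Y] = -2 * E[B] - 1
E[B] = (0 + 6)/2 = 3
E[Y] = -2 * 3 - 1 = -7

-7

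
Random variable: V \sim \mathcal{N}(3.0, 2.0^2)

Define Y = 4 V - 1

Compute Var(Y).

For Y = aV + b: Var(Y) = a² * Var(V)
Var(V) = 2.0^2 = 4
Var(Y) = 4² * 4 = 16 * 4 = 64

64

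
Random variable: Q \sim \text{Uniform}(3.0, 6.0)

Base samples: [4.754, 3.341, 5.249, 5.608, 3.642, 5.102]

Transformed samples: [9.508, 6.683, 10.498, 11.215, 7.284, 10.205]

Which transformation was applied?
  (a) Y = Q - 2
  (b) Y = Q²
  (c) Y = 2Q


Checking option (c) Y = 2Q:
  Q = 4.754 -> Y = 9.508 ✓
  Q = 3.341 -> Y = 6.683 ✓
  Q = 5.249 -> Y = 10.498 ✓
All samples match this transformation.

(c) 2Q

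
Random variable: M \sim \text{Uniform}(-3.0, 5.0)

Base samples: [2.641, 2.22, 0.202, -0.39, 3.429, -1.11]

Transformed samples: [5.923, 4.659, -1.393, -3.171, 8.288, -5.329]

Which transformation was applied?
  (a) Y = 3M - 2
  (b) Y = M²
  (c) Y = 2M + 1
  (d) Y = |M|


Checking option (a) Y = 3M - 2:
  M = 2.641 -> Y = 5.923 ✓
  M = 2.22 -> Y = 4.659 ✓
  M = 0.202 -> Y = -1.393 ✓
All samples match this transformation.

(a) 3M - 2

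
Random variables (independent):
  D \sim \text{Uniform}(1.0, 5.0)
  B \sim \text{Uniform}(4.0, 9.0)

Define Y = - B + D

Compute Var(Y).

For independent RVs: Var(aX + bY) = a²Var(X) + b²Var(Y)
Var(D) = 1.3333333
Var(B) = 2.0833333
Var(Y) = 1²*1.3333333 + (-1)²*2.0833333
= 1*1.3333333 + 1*2.0833333 = 3.4166667

3.4166667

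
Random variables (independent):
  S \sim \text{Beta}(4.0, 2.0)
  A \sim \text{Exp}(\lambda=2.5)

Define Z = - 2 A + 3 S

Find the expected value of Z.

E[Z] = 3*E[S] - 2*E[A]
E[S] = 0.66666667
E[A] = 0.4
E[Z] = 3*0.66666667 - 2*0.4 = 1.2

1.2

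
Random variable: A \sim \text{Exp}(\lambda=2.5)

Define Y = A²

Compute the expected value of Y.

E[A²] = Var(A) + (E[A])² = 0.16 + 0.16 = 0.32

0.32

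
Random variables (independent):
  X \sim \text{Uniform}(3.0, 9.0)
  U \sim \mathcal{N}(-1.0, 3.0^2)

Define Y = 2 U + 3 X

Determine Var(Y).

For independent RVs: Var(aX + bY) = a²Var(X) + b²Var(Y)
Var(X) = 3
Var(U) = 9
Var(Y) = 3²*3 + 2²*9
= 9*3 + 4*9 = 63

63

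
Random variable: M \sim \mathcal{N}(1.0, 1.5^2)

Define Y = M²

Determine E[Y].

E[M²] = Var(M) + (E[M])² = 2.25 + 1 = 3.25

3.25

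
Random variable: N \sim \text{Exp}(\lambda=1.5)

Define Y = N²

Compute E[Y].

Using E[X²] = Var(X) + (E[X])²:
E[N] = 0.66666667
Var(N) = 1/1.5^2 = 0.44444444
E[N²] = 0.44444444 + 0.66666667² = 0.44444444 + 0.44444444 = 0.88888889

0.88888889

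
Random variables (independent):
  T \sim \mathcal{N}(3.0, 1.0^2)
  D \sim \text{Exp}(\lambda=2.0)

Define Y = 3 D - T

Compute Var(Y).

For independent RVs: Var(aX + bY) = a²Var(X) + b²Var(Y)
Var(T) = 1
Var(D) = 0.25
Var(Y) = (-1)²*1 + 3²*0.25
= 1*1 + 9*0.25 = 3.25

3.25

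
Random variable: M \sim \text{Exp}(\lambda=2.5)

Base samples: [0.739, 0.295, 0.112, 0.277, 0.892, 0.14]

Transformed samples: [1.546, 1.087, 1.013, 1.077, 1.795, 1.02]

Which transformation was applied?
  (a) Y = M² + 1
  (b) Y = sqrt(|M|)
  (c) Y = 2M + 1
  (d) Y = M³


Checking option (a) Y = M² + 1:
  M = 0.739 -> Y = 1.546 ✓
  M = 0.295 -> Y = 1.087 ✓
  M = 0.112 -> Y = 1.013 ✓
All samples match this transformation.

(a) M² + 1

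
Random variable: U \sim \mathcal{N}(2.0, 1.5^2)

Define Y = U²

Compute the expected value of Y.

Using E[X²] = Var(X) + (E[X])²:
E[U] = 2
Var(U) = 1.5^2 = 2.25
E[U²] = 2.25 + 2² = 2.25 + 4 = 6.25

6.25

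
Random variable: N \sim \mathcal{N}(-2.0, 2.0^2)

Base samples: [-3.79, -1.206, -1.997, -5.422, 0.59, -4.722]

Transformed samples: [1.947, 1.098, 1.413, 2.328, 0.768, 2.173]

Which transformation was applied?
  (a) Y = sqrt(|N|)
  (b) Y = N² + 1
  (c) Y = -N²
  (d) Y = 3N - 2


Checking option (a) Y = sqrt(|N|):
  N = -3.79 -> Y = 1.947 ✓
  N = -1.206 -> Y = 1.098 ✓
  N = -1.997 -> Y = 1.413 ✓
All samples match this transformation.

(a) sqrt(|N|)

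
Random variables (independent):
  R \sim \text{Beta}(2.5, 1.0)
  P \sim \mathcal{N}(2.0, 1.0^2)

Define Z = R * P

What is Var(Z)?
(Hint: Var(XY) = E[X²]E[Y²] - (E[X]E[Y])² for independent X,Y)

Var(XY) = E[X²]E[Y²] - (E[X]E[Y])²
E[R] = 0.71428571, Var(R) = 0.045351474
E[P] = 2, Var(P) = 1
E[R²] = 0.045351474 + 0.71428571² = 0.55555556
E[P²] = 1 + 2² = 5
Var(Z) = 0.55555556*5 - (0.71428571*2)²
= 2.7777778 - 2.0408163 = 0.73696145

0.73696145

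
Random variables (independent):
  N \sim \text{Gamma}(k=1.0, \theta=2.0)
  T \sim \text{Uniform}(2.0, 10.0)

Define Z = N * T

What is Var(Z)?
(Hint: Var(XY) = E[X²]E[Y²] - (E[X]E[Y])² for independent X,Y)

Var(XY) = E[X²]E[Y²] - (E[X]E[Y])²
E[N] = 2, Var(N) = 4
E[T] = 6, Var(T) = 5.3333333
E[N²] = 4 + 2² = 8
E[T²] = 5.3333333 + 6² = 41.333333
Var(Z) = 8*41.333333 - (2*6)²
= 330.66667 - 144 = 186.66667

186.66667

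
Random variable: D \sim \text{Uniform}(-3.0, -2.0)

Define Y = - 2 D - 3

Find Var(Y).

For Y = aD + b: Var(Y) = a² * Var(D)
Var(D) = (-2 + 3)^2/12 = 0.083333333
Var(Y) = (-2)² * 0.083333333 = 4 * 0.083333333 = 0.33333333

0.33333333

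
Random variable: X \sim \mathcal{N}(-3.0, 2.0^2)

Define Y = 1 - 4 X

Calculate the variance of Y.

For Y = aX + b: Var(Y) = a² * Var(X)
Var(X) = 2.0^2 = 4
Var(Y) = (-4)² * 4 = 16 * 4 = 64

64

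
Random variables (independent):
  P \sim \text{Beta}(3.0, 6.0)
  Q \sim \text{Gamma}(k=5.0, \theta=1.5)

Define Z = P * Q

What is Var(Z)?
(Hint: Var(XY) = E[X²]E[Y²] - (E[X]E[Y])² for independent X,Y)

Var(XY) = E[X²]E[Y²] - (E[X]E[Y])²
E[P] = 0.33333333, Var(P) = 0.022222222
E[Q] = 7.5, Var(Q) = 11.25
E[P²] = 0.022222222 + 0.33333333² = 0.13333333
E[Q²] = 11.25 + 7.5² = 67.5
Var(Z) = 0.13333333*67.5 - (0.33333333*7.5)²
= 9 - 6.25 = 2.75

2.75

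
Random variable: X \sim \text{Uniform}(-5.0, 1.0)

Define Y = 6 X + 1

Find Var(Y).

For Y = aX + b: Var(Y) = a² * Var(X)
Var(X) = (1 + 5)^2/12 = 3
Var(Y) = 6² * 3 = 36 * 3 = 108

108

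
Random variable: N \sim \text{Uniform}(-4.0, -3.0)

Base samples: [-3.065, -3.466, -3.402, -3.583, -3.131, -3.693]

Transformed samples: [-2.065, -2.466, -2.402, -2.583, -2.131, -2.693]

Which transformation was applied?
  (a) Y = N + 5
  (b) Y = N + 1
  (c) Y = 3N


Checking option (b) Y = N + 1:
  N = -3.065 -> Y = -2.065 ✓
  N = -3.466 -> Y = -2.466 ✓
  N = -3.402 -> Y = -2.402 ✓
All samples match this transformation.

(b) N + 1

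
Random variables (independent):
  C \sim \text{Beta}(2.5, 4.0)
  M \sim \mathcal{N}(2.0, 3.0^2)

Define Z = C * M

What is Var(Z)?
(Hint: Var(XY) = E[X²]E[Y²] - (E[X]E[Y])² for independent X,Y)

Var(XY) = E[X²]E[Y²] - (E[X]E[Y])²
E[C] = 0.38461538, Var(C) = 0.031558185
E[M] = 2, Var(M) = 9
E[C²] = 0.031558185 + 0.38461538² = 0.17948718
E[M²] = 9 + 2² = 13
Var(Z) = 0.17948718*13 - (0.38461538*2)²
= 2.3333333 - 0.59171598 = 1.7416174

1.7416174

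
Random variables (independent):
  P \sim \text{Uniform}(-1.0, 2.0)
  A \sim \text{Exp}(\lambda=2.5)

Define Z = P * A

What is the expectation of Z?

For independent RVs: E[XY] = E[X]*E[Y]
E[P] = 0.5
E[A] = 0.4
E[Z] = 0.5 * 0.4 = 0.2

0.2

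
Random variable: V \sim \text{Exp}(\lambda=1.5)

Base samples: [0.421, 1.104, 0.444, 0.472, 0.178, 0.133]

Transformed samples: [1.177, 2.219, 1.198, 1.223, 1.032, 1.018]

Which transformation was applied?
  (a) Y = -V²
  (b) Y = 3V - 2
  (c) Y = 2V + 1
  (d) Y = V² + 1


Checking option (d) Y = V² + 1:
  V = 0.421 -> Y = 1.177 ✓
  V = 1.104 -> Y = 2.219 ✓
  V = 0.444 -> Y = 1.198 ✓
All samples match this transformation.

(d) V² + 1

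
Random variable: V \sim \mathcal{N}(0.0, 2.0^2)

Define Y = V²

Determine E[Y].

Using E[X²] = Var(X) + (E[X])²:
E[V] = 0
Var(V) = 2.0^2 = 4
E[V²] = 4 + 0² = 4 + 0 = 4

4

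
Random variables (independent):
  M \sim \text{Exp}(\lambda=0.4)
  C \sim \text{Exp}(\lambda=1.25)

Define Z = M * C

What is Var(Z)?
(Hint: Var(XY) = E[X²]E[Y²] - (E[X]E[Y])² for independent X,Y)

Var(XY) = E[X²]E[Y²] - (E[X]E[Y])²
E[M] = 2.5, Var(M) = 6.25
E[C] = 0.8, Var(C) = 0.64
E[M²] = 6.25 + 2.5² = 12.5
E[C²] = 0.64 + 0.8² = 1.28
Var(Z) = 12.5*1.28 - (2.5*0.8)²
= 16 - 4 = 12

12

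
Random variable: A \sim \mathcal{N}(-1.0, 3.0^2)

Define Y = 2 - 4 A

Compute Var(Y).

For Y = aA + b: Var(Y) = a² * Var(A)
Var(A) = 3.0^2 = 9
Var(Y) = (-4)² * 9 = 16 * 9 = 144

144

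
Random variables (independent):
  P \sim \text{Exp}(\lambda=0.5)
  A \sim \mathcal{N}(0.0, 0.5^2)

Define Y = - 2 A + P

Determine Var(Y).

For independent RVs: Var(aX + bY) = a²Var(X) + b²Var(Y)
Var(P) = 4
Var(A) = 0.25
Var(Y) = 1²*4 + (-2)²*0.25
= 1*4 + 4*0.25 = 5

5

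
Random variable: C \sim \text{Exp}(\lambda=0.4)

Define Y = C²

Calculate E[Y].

E[C²] = Var(C) + (E[C])² = 6.25 + 6.25 = 12.5

12.5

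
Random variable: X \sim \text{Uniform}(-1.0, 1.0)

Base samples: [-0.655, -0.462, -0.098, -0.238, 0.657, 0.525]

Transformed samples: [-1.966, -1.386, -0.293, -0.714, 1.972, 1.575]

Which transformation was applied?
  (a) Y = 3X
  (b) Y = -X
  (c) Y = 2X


Checking option (a) Y = 3X:
  X = -0.655 -> Y = -1.966 ✓
  X = -0.462 -> Y = -1.386 ✓
  X = -0.098 -> Y = -0.293 ✓
All samples match this transformation.

(a) 3X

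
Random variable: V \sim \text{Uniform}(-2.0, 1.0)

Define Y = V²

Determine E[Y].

E[V²] = Var(V) + (E[V])² = 0.75 + 0.25 = 1

1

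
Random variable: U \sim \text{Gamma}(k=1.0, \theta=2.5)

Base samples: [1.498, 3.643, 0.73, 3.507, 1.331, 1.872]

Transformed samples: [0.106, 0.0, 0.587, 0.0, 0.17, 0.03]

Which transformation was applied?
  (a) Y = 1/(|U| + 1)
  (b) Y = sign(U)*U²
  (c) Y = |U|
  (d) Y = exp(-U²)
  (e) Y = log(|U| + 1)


Checking option (d) Y = exp(-U²):
  U = 1.498 -> Y = 0.106 ✓
  U = 3.643 -> Y = 0.0 ✓
  U = 0.73 -> Y = 0.587 ✓
All samples match this transformation.

(d) exp(-U²)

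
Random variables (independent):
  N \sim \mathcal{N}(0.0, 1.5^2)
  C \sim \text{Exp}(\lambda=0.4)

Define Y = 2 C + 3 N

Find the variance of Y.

For independent RVs: Var(aX + bY) = a²Var(X) + b²Var(Y)
Var(N) = 2.25
Var(C) = 6.25
Var(Y) = 3²*2.25 + 2²*6.25
= 9*2.25 + 4*6.25 = 45.25

45.25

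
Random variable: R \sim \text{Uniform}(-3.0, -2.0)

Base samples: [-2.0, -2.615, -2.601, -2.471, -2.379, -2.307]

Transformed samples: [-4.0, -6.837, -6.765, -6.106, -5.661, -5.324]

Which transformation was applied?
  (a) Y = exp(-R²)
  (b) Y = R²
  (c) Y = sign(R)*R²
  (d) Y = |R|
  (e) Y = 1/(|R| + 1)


Checking option (c) Y = sign(R)*R²:
  R = -2.0 -> Y = -4.0 ✓
  R = -2.615 -> Y = -6.837 ✓
  R = -2.601 -> Y = -6.765 ✓
All samples match this transformation.

(c) sign(R)*R²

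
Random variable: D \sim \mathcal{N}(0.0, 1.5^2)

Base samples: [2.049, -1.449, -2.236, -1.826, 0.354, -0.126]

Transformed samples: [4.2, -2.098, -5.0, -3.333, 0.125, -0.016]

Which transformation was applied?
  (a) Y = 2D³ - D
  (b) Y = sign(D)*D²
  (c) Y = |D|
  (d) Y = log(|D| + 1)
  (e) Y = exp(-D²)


Checking option (b) Y = sign(D)*D²:
  D = 2.049 -> Y = 4.2 ✓
  D = -1.449 -> Y = -2.098 ✓
  D = -2.236 -> Y = -5.0 ✓
All samples match this transformation.

(b) sign(D)*D²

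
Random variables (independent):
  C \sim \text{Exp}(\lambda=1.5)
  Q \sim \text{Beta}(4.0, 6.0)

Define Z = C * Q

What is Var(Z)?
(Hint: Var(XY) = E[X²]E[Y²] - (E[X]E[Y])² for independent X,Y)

Var(XY) = E[X²]E[Y²] - (E[X]E[Y])²
E[C] = 0.66666667, Var(C) = 0.44444444
E[Q] = 0.4, Var(Q) = 0.021818182
E[C²] = 0.44444444 + 0.66666667² = 0.88888889
E[Q²] = 0.021818182 + 0.4² = 0.18181818
Var(Z) = 0.88888889*0.18181818 - (0.66666667*0.4)²
= 0.16161616 - 0.071111111 = 0.090505051

0.090505051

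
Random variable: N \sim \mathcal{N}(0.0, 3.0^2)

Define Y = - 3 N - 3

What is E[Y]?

For Y = -3N - 3:
E[Y] = -3 * E[N] - 3
E[N] = 0.0 = 0
E[Y] = -3 * 0 - 3 = -3

-3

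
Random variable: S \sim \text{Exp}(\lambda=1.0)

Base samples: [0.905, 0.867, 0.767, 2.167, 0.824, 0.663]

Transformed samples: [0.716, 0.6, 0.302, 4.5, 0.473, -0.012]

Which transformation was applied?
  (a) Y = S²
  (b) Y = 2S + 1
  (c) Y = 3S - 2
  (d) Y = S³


Checking option (c) Y = 3S - 2:
  S = 0.905 -> Y = 0.716 ✓
  S = 0.867 -> Y = 0.6 ✓
  S = 0.767 -> Y = 0.302 ✓
All samples match this transformation.

(c) 3S - 2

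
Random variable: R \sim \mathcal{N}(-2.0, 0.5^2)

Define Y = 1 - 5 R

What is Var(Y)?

For Y = aR + b: Var(Y) = a² * Var(R)
Var(R) = 0.5^2 = 0.25
Var(Y) = (-5)² * 0.25 = 25 * 0.25 = 6.25

6.25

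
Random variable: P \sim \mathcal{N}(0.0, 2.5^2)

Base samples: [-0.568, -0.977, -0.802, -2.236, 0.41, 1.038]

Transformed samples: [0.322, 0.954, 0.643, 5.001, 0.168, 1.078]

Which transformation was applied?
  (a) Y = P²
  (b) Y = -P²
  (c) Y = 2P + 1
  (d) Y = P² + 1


Checking option (a) Y = P²:
  P = -0.568 -> Y = 0.322 ✓
  P = -0.977 -> Y = 0.954 ✓
  P = -0.802 -> Y = 0.643 ✓
All samples match this transformation.

(a) P²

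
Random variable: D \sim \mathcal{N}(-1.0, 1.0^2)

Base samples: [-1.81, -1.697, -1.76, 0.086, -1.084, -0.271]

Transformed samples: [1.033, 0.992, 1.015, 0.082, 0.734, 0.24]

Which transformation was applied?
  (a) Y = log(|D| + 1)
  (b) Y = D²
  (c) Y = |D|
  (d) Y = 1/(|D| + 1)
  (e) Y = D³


Checking option (a) Y = log(|D| + 1):
  D = -1.81 -> Y = 1.033 ✓
  D = -1.697 -> Y = 0.992 ✓
  D = -1.76 -> Y = 1.015 ✓
All samples match this transformation.

(a) log(|D| + 1)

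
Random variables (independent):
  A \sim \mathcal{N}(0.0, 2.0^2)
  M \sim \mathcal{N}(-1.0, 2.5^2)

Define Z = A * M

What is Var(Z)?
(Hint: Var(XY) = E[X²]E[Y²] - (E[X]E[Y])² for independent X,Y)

Var(XY) = E[X²]E[Y²] - (E[X]E[Y])²
E[A] = 0, Var(A) = 4
E[M] = -1, Var(M) = 6.25
E[A²] = 4 + 0² = 4
E[M²] = 6.25 + (-1)² = 7.25
Var(Z) = 4*7.25 - (0*(-1))²
= 29 - 0 = 29

29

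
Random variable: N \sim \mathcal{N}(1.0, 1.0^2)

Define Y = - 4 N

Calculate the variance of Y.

For Y = aN + b: Var(Y) = a² * Var(N)
Var(N) = 1.0^2 = 1
Var(Y) = (-4)² * 1 = 16 * 1 = 16

16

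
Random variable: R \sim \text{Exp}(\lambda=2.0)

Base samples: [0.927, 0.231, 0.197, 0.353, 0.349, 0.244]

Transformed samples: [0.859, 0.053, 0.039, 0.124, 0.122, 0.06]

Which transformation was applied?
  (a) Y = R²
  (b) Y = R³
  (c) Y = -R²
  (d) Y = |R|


Checking option (a) Y = R²:
  R = 0.927 -> Y = 0.859 ✓
  R = 0.231 -> Y = 0.053 ✓
  R = 0.197 -> Y = 0.039 ✓
All samples match this transformation.

(a) R²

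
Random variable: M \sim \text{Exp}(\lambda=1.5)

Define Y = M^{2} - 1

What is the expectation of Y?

E[Y] = 1*E[M²] - 1
E[M] = 0.66666667
E[M²] = Var(M) + (E[M])² = 0.44444444 + 0.44444444 = 0.88888889
E[Y] = 1*0.88888889 - 1 = -0.11111111

-0.11111111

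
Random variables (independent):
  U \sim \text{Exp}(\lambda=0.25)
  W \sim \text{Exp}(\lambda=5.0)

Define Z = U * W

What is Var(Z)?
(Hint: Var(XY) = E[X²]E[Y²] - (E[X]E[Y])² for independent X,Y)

Var(XY) = E[X²]E[Y²] - (E[X]E[Y])²
E[U] = 4, Var(U) = 16
E[W] = 0.2, Var(W) = 0.04
E[U²] = 16 + 4² = 32
E[W²] = 0.04 + 0.2² = 0.08
Var(Z) = 32*0.08 - (4*0.2)²
= 2.56 - 0.64 = 1.92

1.92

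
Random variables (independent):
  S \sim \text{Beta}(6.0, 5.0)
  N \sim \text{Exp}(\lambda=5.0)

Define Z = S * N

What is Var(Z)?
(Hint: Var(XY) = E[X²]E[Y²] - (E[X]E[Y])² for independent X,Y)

Var(XY) = E[X²]E[Y²] - (E[X]E[Y])²
E[S] = 0.54545455, Var(S) = 0.020661157
E[N] = 0.2, Var(N) = 0.04
E[S²] = 0.020661157 + 0.54545455² = 0.31818182
E[N²] = 0.04 + 0.2² = 0.08
Var(Z) = 0.31818182*0.08 - (0.54545455*0.2)²
= 0.025454545 - 0.011900826 = 0.013553719

0.013553719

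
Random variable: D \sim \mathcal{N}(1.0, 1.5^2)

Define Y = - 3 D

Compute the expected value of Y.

For Y = -3D:
E[Y] = -3 * E[D]
E[D] = 1.0 = 1
E[Y] = -3 * 1 = -3

-3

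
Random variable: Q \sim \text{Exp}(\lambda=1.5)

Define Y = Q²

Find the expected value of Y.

E[Q²] = Var(Q) + (E[Q])² = 0.44444444 + 0.44444444 = 0.88888889

0.88888889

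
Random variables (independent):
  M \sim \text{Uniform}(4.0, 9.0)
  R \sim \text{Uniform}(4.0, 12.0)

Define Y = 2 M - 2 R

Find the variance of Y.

For independent RVs: Var(aX + bY) = a²Var(X) + b²Var(Y)
Var(M) = 2.0833333
Var(R) = 5.3333333
Var(Y) = 2²*2.0833333 + (-2)²*5.3333333
= 4*2.0833333 + 4*5.3333333 = 29.666667

29.666667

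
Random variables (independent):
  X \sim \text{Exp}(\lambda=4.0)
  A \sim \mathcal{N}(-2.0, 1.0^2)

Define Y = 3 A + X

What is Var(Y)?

For independent RVs: Var(aX + bY) = a²Var(X) + b²Var(Y)
Var(X) = 0.0625
Var(A) = 1
Var(Y) = 1²*0.0625 + 3²*1
= 1*0.0625 + 9*1 = 9.0625

9.0625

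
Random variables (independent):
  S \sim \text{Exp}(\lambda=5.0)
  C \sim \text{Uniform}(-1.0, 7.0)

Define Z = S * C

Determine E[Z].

For independent RVs: E[XY] = E[X]*E[Y]
E[S] = 0.2
E[C] = 3
E[Z] = 0.2 * 3 = 0.6

0.6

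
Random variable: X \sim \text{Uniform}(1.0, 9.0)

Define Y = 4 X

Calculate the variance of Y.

For Y = aX + b: Var(Y) = a² * Var(X)
Var(X) = (9 - 1)^2/12 = 5.3333333
Var(Y) = 4² * 5.3333333 = 16 * 5.3333333 = 85.333333

85.333333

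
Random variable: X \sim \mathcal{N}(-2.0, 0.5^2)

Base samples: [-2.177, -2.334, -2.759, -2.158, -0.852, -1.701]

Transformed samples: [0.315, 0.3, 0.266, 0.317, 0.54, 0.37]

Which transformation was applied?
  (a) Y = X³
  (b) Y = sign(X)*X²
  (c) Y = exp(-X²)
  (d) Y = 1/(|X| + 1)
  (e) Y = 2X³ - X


Checking option (d) Y = 1/(|X| + 1):
  X = -2.177 -> Y = 0.315 ✓
  X = -2.334 -> Y = 0.3 ✓
  X = -2.759 -> Y = 0.266 ✓
All samples match this transformation.

(d) 1/(|X| + 1)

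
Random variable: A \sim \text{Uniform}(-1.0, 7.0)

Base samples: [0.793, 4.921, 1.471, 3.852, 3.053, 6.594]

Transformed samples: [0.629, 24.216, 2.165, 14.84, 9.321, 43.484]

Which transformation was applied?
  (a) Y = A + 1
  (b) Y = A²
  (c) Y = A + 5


Checking option (b) Y = A²:
  A = 0.793 -> Y = 0.629 ✓
  A = 4.921 -> Y = 24.216 ✓
  A = 1.471 -> Y = 2.165 ✓
All samples match this transformation.

(b) A²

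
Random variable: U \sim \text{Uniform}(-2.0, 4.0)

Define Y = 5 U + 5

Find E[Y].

For Y = 5U + 5:
E[Y] = 5 * E[U] + 5
E[U] = (-2 + 4)/2 = 1
E[Y] = 5 * 1 + 5 = 10

10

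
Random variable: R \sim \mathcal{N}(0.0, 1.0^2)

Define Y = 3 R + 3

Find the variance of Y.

For Y = aR + b: Var(Y) = a² * Var(R)
Var(R) = 1.0^2 = 1
Var(Y) = 3² * 1 = 9 * 1 = 9

9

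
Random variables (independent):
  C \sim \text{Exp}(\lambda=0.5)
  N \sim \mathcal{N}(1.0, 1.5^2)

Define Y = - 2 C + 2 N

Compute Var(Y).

For independent RVs: Var(aX + bY) = a²Var(X) + b²Var(Y)
Var(C) = 4
Var(N) = 2.25
Var(Y) = (-2)²*4 + 2²*2.25
= 4*4 + 4*2.25 = 25

25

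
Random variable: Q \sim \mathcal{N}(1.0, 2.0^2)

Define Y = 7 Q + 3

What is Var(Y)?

For Y = aQ + b: Var(Y) = a² * Var(Q)
Var(Q) = 2.0^2 = 4
Var(Y) = 7² * 4 = 49 * 4 = 196

196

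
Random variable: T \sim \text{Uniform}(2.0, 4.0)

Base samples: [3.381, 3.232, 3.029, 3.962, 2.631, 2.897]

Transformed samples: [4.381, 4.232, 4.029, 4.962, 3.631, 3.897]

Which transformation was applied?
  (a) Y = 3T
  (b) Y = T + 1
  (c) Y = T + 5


Checking option (b) Y = T + 1:
  T = 3.381 -> Y = 4.381 ✓
  T = 3.232 -> Y = 4.232 ✓
  T = 3.029 -> Y = 4.029 ✓
All samples match this transformation.

(b) T + 1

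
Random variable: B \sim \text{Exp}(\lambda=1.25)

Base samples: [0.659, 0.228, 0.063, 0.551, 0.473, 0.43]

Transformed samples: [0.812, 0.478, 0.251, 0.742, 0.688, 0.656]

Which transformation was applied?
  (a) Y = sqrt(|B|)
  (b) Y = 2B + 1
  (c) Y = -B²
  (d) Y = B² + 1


Checking option (a) Y = sqrt(|B|):
  B = 0.659 -> Y = 0.812 ✓
  B = 0.228 -> Y = 0.478 ✓
  B = 0.063 -> Y = 0.251 ✓
All samples match this transformation.

(a) sqrt(|B|)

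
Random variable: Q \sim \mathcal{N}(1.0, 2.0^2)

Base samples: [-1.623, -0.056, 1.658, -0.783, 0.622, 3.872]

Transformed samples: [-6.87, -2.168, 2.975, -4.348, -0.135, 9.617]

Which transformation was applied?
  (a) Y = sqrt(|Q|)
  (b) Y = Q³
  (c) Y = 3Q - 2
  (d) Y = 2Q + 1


Checking option (c) Y = 3Q - 2:
  Q = -1.623 -> Y = -6.87 ✓
  Q = -0.056 -> Y = -2.168 ✓
  Q = 1.658 -> Y = 2.975 ✓
All samples match this transformation.

(c) 3Q - 2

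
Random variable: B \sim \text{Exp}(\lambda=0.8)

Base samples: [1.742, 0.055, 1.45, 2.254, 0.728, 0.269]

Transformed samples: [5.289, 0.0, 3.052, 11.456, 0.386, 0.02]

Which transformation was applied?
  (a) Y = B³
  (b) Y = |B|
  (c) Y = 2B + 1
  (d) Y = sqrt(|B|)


Checking option (a) Y = B³:
  B = 1.742 -> Y = 5.289 ✓
  B = 0.055 -> Y = 0.0 ✓
  B = 1.45 -> Y = 3.052 ✓
All samples match this transformation.

(a) B³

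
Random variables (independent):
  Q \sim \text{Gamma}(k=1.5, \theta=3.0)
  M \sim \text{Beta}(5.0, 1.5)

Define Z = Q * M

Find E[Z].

For independent RVs: E[XY] = E[X]*E[Y]
E[Q] = 4.5
E[M] = 0.76923077
E[Z] = 4.5 * 0.76923077 = 3.4615385

3.4615385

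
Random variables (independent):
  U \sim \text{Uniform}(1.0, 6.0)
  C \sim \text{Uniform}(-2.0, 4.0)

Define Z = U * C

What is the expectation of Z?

For independent RVs: E[XY] = E[X]*E[Y]
E[U] = 3.5
E[C] = 1
E[Z] = 3.5 * 1 = 3.5

3.5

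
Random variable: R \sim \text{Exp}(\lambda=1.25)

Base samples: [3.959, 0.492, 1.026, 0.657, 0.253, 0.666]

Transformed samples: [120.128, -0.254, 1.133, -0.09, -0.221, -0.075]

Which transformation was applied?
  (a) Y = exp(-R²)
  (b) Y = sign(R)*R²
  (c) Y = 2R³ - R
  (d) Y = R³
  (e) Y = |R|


Checking option (c) Y = 2R³ - R:
  R = 3.959 -> Y = 120.128 ✓
  R = 0.492 -> Y = -0.254 ✓
  R = 1.026 -> Y = 1.133 ✓
All samples match this transformation.

(c) 2R³ - R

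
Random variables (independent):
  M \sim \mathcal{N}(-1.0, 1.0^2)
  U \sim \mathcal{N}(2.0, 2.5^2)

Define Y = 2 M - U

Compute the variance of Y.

For independent RVs: Var(aX + bY) = a²Var(X) + b²Var(Y)
Var(M) = 1
Var(U) = 6.25
Var(Y) = 2²*1 + (-1)²*6.25
= 4*1 + 1*6.25 = 10.25

10.25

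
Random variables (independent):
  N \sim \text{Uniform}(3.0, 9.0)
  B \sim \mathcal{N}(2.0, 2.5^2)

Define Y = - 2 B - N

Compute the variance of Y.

For independent RVs: Var(aX + bY) = a²Var(X) + b²Var(Y)
Var(N) = 3
Var(B) = 6.25
Var(Y) = (-1)²*3 + (-2)²*6.25
= 1*3 + 4*6.25 = 28

28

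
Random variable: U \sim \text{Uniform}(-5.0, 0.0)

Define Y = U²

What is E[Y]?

E[U²] = Var(U) + (E[U])² = 2.0833333 + 6.25 = 8.3333333

8.3333333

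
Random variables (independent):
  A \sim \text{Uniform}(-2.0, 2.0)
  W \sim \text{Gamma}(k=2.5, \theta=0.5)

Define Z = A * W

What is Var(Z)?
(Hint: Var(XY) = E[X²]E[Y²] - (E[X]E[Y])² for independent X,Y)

Var(XY) = E[X²]E[Y²] - (E[X]E[Y])²
E[A] = 0, Var(A) = 1.3333333
E[W] = 1.25, Var(W) = 0.625
E[A²] = 1.3333333 + 0² = 1.3333333
E[W²] = 0.625 + 1.25² = 2.1875
Var(Z) = 1.3333333*2.1875 - (0*1.25)²
= 2.9166667 - 0 = 2.9166667

2.9166667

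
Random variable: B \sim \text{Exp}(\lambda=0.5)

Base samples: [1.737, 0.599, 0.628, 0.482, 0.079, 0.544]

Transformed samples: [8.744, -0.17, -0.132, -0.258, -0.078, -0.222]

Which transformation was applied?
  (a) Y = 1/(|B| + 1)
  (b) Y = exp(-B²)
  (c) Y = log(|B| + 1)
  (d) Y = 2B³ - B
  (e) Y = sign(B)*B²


Checking option (d) Y = 2B³ - B:
  B = 1.737 -> Y = 8.744 ✓
  B = 0.599 -> Y = -0.17 ✓
  B = 0.628 -> Y = -0.132 ✓
All samples match this transformation.

(d) 2B³ - B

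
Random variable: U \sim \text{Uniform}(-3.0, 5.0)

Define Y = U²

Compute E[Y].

Using E[X²] = Var(X) + (E[X])²:
E[U] = 1
Var(U) = (5 + 3)^2/12 = 5.3333333
E[U²] = 5.3333333 + 1² = 5.3333333 + 1 = 6.3333333

6.3333333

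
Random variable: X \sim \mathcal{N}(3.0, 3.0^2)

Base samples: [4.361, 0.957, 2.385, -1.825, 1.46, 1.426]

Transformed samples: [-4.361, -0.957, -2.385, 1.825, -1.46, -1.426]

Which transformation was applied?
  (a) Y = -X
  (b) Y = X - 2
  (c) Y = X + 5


Checking option (a) Y = -X:
  X = 4.361 -> Y = -4.361 ✓
  X = 0.957 -> Y = -0.957 ✓
  X = 2.385 -> Y = -2.385 ✓
All samples match this transformation.

(a) -X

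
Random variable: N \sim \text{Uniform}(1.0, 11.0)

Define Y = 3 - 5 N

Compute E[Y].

For Y = -5N + 3:
E[Y] = -5 * E[N] + 3
E[N] = (1 + 11)/2 = 6
E[Y] = -5 * 6 + 3 = -27

-27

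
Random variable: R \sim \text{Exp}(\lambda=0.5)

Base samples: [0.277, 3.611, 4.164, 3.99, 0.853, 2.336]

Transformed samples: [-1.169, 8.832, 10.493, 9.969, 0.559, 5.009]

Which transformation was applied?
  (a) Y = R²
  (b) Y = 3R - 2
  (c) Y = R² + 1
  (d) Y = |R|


Checking option (b) Y = 3R - 2:
  R = 0.277 -> Y = -1.169 ✓
  R = 3.611 -> Y = 8.832 ✓
  R = 4.164 -> Y = 10.493 ✓
All samples match this transformation.

(b) 3R - 2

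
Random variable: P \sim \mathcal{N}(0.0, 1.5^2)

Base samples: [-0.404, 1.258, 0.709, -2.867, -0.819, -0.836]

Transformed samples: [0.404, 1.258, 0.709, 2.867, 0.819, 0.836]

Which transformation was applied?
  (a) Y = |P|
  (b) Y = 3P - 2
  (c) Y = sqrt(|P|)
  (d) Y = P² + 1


Checking option (a) Y = |P|:
  P = -0.404 -> Y = 0.404 ✓
  P = 1.258 -> Y = 1.258 ✓
  P = 0.709 -> Y = 0.709 ✓
All samples match this transformation.

(a) |P|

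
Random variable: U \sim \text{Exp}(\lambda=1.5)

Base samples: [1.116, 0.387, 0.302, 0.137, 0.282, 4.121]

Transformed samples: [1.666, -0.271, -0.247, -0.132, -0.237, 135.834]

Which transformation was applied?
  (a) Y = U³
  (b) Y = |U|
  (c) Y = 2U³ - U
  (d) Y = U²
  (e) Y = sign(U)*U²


Checking option (c) Y = 2U³ - U:
  U = 1.116 -> Y = 1.666 ✓
  U = 0.387 -> Y = -0.271 ✓
  U = 0.302 -> Y = -0.247 ✓
All samples match this transformation.

(c) 2U³ - U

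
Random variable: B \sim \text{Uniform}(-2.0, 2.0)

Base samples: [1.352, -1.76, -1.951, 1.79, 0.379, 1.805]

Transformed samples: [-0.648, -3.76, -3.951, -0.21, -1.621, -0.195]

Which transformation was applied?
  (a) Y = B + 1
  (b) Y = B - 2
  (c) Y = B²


Checking option (b) Y = B - 2:
  B = 1.352 -> Y = -0.648 ✓
  B = -1.76 -> Y = -3.76 ✓
  B = -1.951 -> Y = -3.951 ✓
All samples match this transformation.

(b) B - 2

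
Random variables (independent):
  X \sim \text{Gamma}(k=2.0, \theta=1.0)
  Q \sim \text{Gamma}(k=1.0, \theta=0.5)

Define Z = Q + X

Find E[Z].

E[Z] = 1*E[X] + 1*E[Q]
E[X] = 2
E[Q] = 0.5
E[Z] = 1*2 + 1*0.5 = 2.5

2.5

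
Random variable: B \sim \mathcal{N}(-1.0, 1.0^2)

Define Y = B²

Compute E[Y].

Using E[X²] = Var(X) + (E[X])²:
E[B] = -1
Var(B) = 1.0^2 = 1
E[B²] = 1 + (-1)² = 1 + 1 = 2

2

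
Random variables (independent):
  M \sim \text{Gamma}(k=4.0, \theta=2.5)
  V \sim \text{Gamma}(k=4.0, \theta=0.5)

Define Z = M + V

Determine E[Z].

E[Z] = 1*E[M] + 1*E[V]
E[M] = 10
E[V] = 2
E[Z] = 1*10 + 1*2 = 12

12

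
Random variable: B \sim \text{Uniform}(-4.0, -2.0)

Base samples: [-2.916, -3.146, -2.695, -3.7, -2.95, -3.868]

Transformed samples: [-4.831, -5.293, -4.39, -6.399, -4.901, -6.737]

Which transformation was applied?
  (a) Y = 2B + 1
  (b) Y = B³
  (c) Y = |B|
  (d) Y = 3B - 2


Checking option (a) Y = 2B + 1:
  B = -2.916 -> Y = -4.831 ✓
  B = -3.146 -> Y = -5.293 ✓
  B = -2.695 -> Y = -4.39 ✓
All samples match this transformation.

(a) 2B + 1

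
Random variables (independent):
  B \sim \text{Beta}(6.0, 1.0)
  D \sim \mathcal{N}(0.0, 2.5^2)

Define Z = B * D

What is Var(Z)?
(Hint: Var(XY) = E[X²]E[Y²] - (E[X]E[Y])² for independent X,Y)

Var(XY) = E[X²]E[Y²] - (E[X]E[Y])²
E[B] = 0.85714286, Var(B) = 0.015306122
E[D] = 0, Var(D) = 6.25
E[B²] = 0.015306122 + 0.85714286² = 0.75
E[D²] = 6.25 + 0² = 6.25
Var(Z) = 0.75*6.25 - (0.85714286*0)²
= 4.6875 - 0 = 4.6875

4.6875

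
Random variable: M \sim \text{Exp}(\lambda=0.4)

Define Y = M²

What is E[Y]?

E[M²] = Var(M) + (E[M])² = 6.25 + 6.25 = 12.5

12.5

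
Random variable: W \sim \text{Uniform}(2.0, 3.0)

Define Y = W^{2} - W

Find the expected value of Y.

E[Y] = 1*E[W²] - 1*E[W]
E[W] = 2.5
E[W²] = Var(W) + (E[W])² = 0.083333333 + 6.25 = 6.3333333
E[Y] = 1*6.3333333 - 1*2.5 = 3.8333333

3.8333333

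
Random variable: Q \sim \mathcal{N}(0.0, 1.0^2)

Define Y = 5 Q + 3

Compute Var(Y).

For Y = aQ + b: Var(Y) = a² * Var(Q)
Var(Q) = 1.0^2 = 1
Var(Y) = 5² * 1 = 25 * 1 = 25

25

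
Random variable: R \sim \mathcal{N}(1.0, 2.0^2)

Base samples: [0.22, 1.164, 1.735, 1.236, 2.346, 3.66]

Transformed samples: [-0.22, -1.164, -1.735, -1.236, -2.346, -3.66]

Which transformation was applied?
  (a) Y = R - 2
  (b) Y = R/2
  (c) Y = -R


Checking option (c) Y = -R:
  R = 0.22 -> Y = -0.22 ✓
  R = 1.164 -> Y = -1.164 ✓
  R = 1.735 -> Y = -1.735 ✓
All samples match this transformation.

(c) -R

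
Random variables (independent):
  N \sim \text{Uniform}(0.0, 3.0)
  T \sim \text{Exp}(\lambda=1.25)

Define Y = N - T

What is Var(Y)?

For independent RVs: Var(aX + bY) = a²Var(X) + b²Var(Y)
Var(N) = 0.75
Var(T) = 0.64
Var(Y) = 1²*0.75 + (-1)²*0.64
= 1*0.75 + 1*0.64 = 1.39

1.39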